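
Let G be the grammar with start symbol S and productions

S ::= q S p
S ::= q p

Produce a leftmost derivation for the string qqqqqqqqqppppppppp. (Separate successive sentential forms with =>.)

S => qSp => qqSpp => qqqSppp => qqqqSpppp => qqqqqSppppp => qqqqqqSpppppp => qqqqqqqSppppppp => qqqqqqqqSpppppppp => qqqqqqqqqppppppppp

S => qSp   [S ::= q S p]
qSp => qqSpp   [S ::= q S p]
qqSpp => qqqSppp   [S ::= q S p]
qqqSppp => qqqqSpppp   [S ::= q S p]
qqqqSpppp => qqqqqSppppp   [S ::= q S p]
qqqqqSppppp => qqqqqqSpppppp   [S ::= q S p]
qqqqqqSpppppp => qqqqqqqSppppppp   [S ::= q S p]
qqqqqqqSppppppp => qqqqqqqqSpppppppp   [S ::= q S p]
qqqqqqqqSpppppppp => qqqqqqqqqppppppppp   [S ::= q p]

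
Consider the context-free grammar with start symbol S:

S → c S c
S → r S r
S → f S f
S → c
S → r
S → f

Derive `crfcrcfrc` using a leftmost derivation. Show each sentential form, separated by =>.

S => cSc   [S → c S c]
cSc => crSrc   [S → r S r]
crSrc => crfSfrc   [S → f S f]
crfSfrc => crfcScfrc   [S → c S c]
crfcScfrc => crfcrcfrc   [S → r]

S => cSc => crSrc => crfSfrc => crfcScfrc => crfcrcfrc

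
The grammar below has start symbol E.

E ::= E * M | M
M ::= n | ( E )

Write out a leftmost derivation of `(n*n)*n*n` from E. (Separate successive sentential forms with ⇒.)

E ⇒ E*M ⇒ E*M*M ⇒ M*M*M ⇒ (E)*M*M ⇒ (E*M)*M*M ⇒ (M*M)*M*M ⇒ (n*M)*M*M ⇒ (n*n)*M*M ⇒ (n*n)*n*M ⇒ (n*n)*n*n

E ⇒ E*M   [E ::= E * M]
E*M ⇒ E*M*M   [E ::= E * M]
E*M*M ⇒ M*M*M   [E ::= M]
M*M*M ⇒ (E)*M*M   [M ::= ( E )]
(E)*M*M ⇒ (E*M)*M*M   [E ::= E * M]
(E*M)*M*M ⇒ (M*M)*M*M   [E ::= M]
(M*M)*M*M ⇒ (n*M)*M*M   [M ::= n]
(n*M)*M*M ⇒ (n*n)*M*M   [M ::= n]
(n*n)*M*M ⇒ (n*n)*n*M   [M ::= n]
(n*n)*n*M ⇒ (n*n)*n*n   [M ::= n]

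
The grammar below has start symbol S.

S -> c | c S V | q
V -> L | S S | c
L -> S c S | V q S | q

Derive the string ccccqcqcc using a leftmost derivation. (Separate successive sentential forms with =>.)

S => cSV   [S -> c S V]
cSV => ccSVV   [S -> c S V]
ccSVV => cccVV   [S -> c]
cccVV => cccSSV   [V -> S S]
cccSSV => ccccSVSV   [S -> c S V]
ccccSVSV => ccccqVSV   [S -> q]
ccccqVSV => ccccqSSSV   [V -> S S]
ccccqSSSV => ccccqcSSV   [S -> c]
ccccqcSSV => ccccqcqSV   [S -> q]
ccccqcqSV => ccccqcqcV   [S -> c]
ccccqcqcV => ccccqcqcc   [V -> c]

S => cSV => ccSVV => cccVV => cccSSV => ccccSVSV => ccccqVSV => ccccqSSSV => ccccqcSSV => ccccqcqSV => ccccqcqcV => ccccqcqcc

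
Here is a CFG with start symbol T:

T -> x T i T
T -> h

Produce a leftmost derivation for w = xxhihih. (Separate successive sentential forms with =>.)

T=>xTiT=>xxTiTiT=>xxhiTiT=>xxhihiT=>xxhihih

T => xTiT   [T -> x T i T]
xTiT => xxTiTiT   [T -> x T i T]
xxTiTiT => xxhiTiT   [T -> h]
xxhiTiT => xxhihiT   [T -> h]
xxhihiT => xxhihih   [T -> h]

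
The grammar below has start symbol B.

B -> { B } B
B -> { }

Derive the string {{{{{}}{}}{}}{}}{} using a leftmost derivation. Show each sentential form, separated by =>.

B => {B}B   [B -> { B } B]
{B}B => {{B}B}B   [B -> { B } B]
{{B}B}B => {{{B}B}B}B   [B -> { B } B]
{{{B}B}B}B => {{{{B}B}B}B}B   [B -> { B } B]
{{{{B}B}B}B}B => {{{{{}}B}B}B}B   [B -> { }]
{{{{{}}B}B}B}B => {{{{{}}{}}B}B}B   [B -> { }]
{{{{{}}{}}B}B}B => {{{{{}}{}}{}}B}B   [B -> { }]
{{{{{}}{}}{}}B}B => {{{{{}}{}}{}}{}}B   [B -> { }]
{{{{{}}{}}{}}{}}B => {{{{{}}{}}{}}{}}{}   [B -> { }]

B=>{B}B=>{{B}B}B=>{{{B}B}B}B=>{{{{B}B}B}B}B=>{{{{{}}B}B}B}B=>{{{{{}}{}}B}B}B=>{{{{{}}{}}{}}B}B=>{{{{{}}{}}{}}{}}B=>{{{{{}}{}}{}}{}}{}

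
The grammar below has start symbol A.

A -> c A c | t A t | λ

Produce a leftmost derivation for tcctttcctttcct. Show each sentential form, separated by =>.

A => tAt => tcAct => tccAcct => tcctAtcct => tccttAttcct => tcctttAtttcct => tcctttcActttcct => tcctttcctttcct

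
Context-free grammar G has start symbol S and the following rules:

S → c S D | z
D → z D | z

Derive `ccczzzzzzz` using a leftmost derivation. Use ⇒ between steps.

S ⇒ cSD ⇒ ccSDD ⇒ cccSDDD ⇒ ccczDDD ⇒ ccczzDDD ⇒ ccczzzDDD ⇒ ccczzzzDDD ⇒ ccczzzzzDD ⇒ ccczzzzzzD ⇒ ccczzzzzzz

S ⇒ cSD   [S → c S D]
cSD ⇒ ccSDD   [S → c S D]
ccSDD ⇒ cccSDDD   [S → c S D]
cccSDDD ⇒ ccczDDD   [S → z]
ccczDDD ⇒ ccczzDDD   [D → z D]
ccczzDDD ⇒ ccczzzDDD   [D → z D]
ccczzzDDD ⇒ ccczzzzDDD   [D → z D]
ccczzzzDDD ⇒ ccczzzzzDD   [D → z]
ccczzzzzDD ⇒ ccczzzzzzD   [D → z]
ccczzzzzzD ⇒ ccczzzzzzz   [D → z]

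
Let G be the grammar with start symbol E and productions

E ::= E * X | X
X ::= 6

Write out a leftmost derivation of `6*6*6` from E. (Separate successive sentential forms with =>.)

E => E*X => E*X*X => X*X*X => 6*X*X => 6*6*X => 6*6*6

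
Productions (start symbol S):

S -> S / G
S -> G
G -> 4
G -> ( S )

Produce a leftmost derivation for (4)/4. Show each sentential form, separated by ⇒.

S⇒S/G⇒G/G⇒(S)/G⇒(G)/G⇒(4)/G⇒(4)/4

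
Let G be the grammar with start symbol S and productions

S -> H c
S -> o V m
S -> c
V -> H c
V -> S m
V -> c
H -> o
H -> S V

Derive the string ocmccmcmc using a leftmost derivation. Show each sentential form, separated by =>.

S => Hc   [S -> H c]
Hc => SVc   [H -> S V]
SVc => oVmVc   [S -> o V m]
oVmVc => ocmVc   [V -> c]
ocmVc => ocmSmc   [V -> S m]
ocmSmc => ocmHcmc   [S -> H c]
ocmHcmc => ocmSVcmc   [H -> S V]
ocmSVcmc => ocmcVcmc   [S -> c]
ocmcVcmc => ocmcSmcmc   [V -> S m]
ocmcSmcmc => ocmccmcmc   [S -> c]

S => Hc => SVc => oVmVc => ocmVc => ocmSmc => ocmHcmc => ocmSVcmc => ocmcVcmc => ocmcSmcmc => ocmccmcmc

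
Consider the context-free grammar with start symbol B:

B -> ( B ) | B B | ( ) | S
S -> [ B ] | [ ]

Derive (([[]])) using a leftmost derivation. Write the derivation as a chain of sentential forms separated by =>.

B => (B) => ((B)) => ((S)) => (([B])) => (([S])) => (([[]]))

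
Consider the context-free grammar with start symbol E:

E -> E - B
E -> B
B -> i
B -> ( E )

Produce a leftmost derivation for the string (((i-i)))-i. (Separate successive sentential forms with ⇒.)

E ⇒ E-B   [E -> E - B]
E-B ⇒ B-B   [E -> B]
B-B ⇒ (E)-B   [B -> ( E )]
(E)-B ⇒ (B)-B   [E -> B]
(B)-B ⇒ ((E))-B   [B -> ( E )]
((E))-B ⇒ ((B))-B   [E -> B]
((B))-B ⇒ (((E)))-B   [B -> ( E )]
(((E)))-B ⇒ (((E-B)))-B   [E -> E - B]
(((E-B)))-B ⇒ (((B-B)))-B   [E -> B]
(((B-B)))-B ⇒ (((i-B)))-B   [B -> i]
(((i-B)))-B ⇒ (((i-i)))-B   [B -> i]
(((i-i)))-B ⇒ (((i-i)))-i   [B -> i]

E ⇒ E-B ⇒ B-B ⇒ (E)-B ⇒ (B)-B ⇒ ((E))-B ⇒ ((B))-B ⇒ (((E)))-B ⇒ (((E-B)))-B ⇒ (((B-B)))-B ⇒ (((i-B)))-B ⇒ (((i-i)))-B ⇒ (((i-i)))-i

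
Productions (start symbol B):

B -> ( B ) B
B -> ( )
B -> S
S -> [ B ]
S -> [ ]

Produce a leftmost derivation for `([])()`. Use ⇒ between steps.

B⇒(B)B⇒(S)B⇒([])B⇒([])()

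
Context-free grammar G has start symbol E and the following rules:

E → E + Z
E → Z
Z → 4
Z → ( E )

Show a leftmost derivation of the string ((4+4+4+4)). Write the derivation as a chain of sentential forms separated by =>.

E => Z => (E) => (Z) => ((E)) => ((E+Z)) => ((E+Z+Z)) => ((E+Z+Z+Z)) => ((Z+Z+Z+Z)) => ((4+Z+Z+Z)) => ((4+4+Z+Z)) => ((4+4+4+Z)) => ((4+4+4+4))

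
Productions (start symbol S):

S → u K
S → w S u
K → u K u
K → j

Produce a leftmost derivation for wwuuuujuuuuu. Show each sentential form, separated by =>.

S => wSu   [S → w S u]
wSu => wwSuu   [S → w S u]
wwSuu => wwuKuu   [S → u K]
wwuKuu => wwuuKuuu   [K → u K u]
wwuuKuuu => wwuuuKuuuu   [K → u K u]
wwuuuKuuuu => wwuuuuKuuuuu   [K → u K u]
wwuuuuKuuuuu => wwuuuujuuuuu   [K → j]

S=>wSu=>wwSuu=>wwuKuu=>wwuuKuuu=>wwuuuKuuuu=>wwuuuuKuuuuu=>wwuuuujuuuuu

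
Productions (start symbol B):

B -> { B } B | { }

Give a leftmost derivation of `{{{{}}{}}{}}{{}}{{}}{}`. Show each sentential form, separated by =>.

B=>{B}B=>{{B}B}B=>{{{B}B}B}B=>{{{{}}B}B}B=>{{{{}}{}}B}B=>{{{{}}{}}{}}B=>{{{{}}{}}{}}{B}B=>{{{{}}{}}{}}{{}}B=>{{{{}}{}}{}}{{}}{B}B=>{{{{}}{}}{}}{{}}{{}}B=>{{{{}}{}}{}}{{}}{{}}{}

B => {B}B   [B -> { B } B]
{B}B => {{B}B}B   [B -> { B } B]
{{B}B}B => {{{B}B}B}B   [B -> { B } B]
{{{B}B}B}B => {{{{}}B}B}B   [B -> { }]
{{{{}}B}B}B => {{{{}}{}}B}B   [B -> { }]
{{{{}}{}}B}B => {{{{}}{}}{}}B   [B -> { }]
{{{{}}{}}{}}B => {{{{}}{}}{}}{B}B   [B -> { B } B]
{{{{}}{}}{}}{B}B => {{{{}}{}}{}}{{}}B   [B -> { }]
{{{{}}{}}{}}{{}}B => {{{{}}{}}{}}{{}}{B}B   [B -> { B } B]
{{{{}}{}}{}}{{}}{B}B => {{{{}}{}}{}}{{}}{{}}B   [B -> { }]
{{{{}}{}}{}}{{}}{{}}B => {{{{}}{}}{}}{{}}{{}}{}   [B -> { }]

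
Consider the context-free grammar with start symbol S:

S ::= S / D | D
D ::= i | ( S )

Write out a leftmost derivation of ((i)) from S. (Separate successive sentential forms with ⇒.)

S ⇒ D   [S ::= D]
D ⇒ (S)   [D ::= ( S )]
(S) ⇒ (D)   [S ::= D]
(D) ⇒ ((S))   [D ::= ( S )]
((S)) ⇒ ((D))   [S ::= D]
((D)) ⇒ ((i))   [D ::= i]

S ⇒ D ⇒ (S) ⇒ (D) ⇒ ((S)) ⇒ ((D)) ⇒ ((i))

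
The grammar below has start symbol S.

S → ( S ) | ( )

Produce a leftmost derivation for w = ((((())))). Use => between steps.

S => (S)   [S → ( S )]
(S) => ((S))   [S → ( S )]
((S)) => (((S)))   [S → ( S )]
(((S))) => ((((S))))   [S → ( S )]
((((S)))) => ((((()))))   [S → ( )]

S => (S) => ((S)) => (((S))) => ((((S)))) => ((((()))))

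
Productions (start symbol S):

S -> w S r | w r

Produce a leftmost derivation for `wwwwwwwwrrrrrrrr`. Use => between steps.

S => wSr => wwSrr => wwwSrrr => wwwwSrrrr => wwwwwSrrrrr => wwwwwwSrrrrrr => wwwwwwwSrrrrrrr => wwwwwwwwrrrrrrrr

S => wSr   [S -> w S r]
wSr => wwSrr   [S -> w S r]
wwSrr => wwwSrrr   [S -> w S r]
wwwSrrr => wwwwSrrrr   [S -> w S r]
wwwwSrrrr => wwwwwSrrrrr   [S -> w S r]
wwwwwSrrrrr => wwwwwwSrrrrrr   [S -> w S r]
wwwwwwSrrrrrr => wwwwwwwSrrrrrrr   [S -> w S r]
wwwwwwwSrrrrrrr => wwwwwwwwrrrrrrrr   [S -> w r]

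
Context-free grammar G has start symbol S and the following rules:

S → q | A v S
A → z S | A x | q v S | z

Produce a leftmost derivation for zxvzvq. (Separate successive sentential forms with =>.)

S => AvS   [S → A v S]
AvS => AxvS   [A → A x]
AxvS => zxvS   [A → z]
zxvS => zxvAvS   [S → A v S]
zxvAvS => zxvzvS   [A → z]
zxvzvS => zxvzvq   [S → q]

S=>AvS=>AxvS=>zxvS=>zxvAvS=>zxvzvS=>zxvzvq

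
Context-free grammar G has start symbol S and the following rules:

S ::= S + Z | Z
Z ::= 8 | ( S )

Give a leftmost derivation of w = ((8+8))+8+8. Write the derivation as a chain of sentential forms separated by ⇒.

S ⇒ S+Z ⇒ S+Z+Z ⇒ Z+Z+Z ⇒ (S)+Z+Z ⇒ (Z)+Z+Z ⇒ ((S))+Z+Z ⇒ ((S+Z))+Z+Z ⇒ ((Z+Z))+Z+Z ⇒ ((8+Z))+Z+Z ⇒ ((8+8))+Z+Z ⇒ ((8+8))+8+Z ⇒ ((8+8))+8+8

S ⇒ S+Z   [S ::= S + Z]
S+Z ⇒ S+Z+Z   [S ::= S + Z]
S+Z+Z ⇒ Z+Z+Z   [S ::= Z]
Z+Z+Z ⇒ (S)+Z+Z   [Z ::= ( S )]
(S)+Z+Z ⇒ (Z)+Z+Z   [S ::= Z]
(Z)+Z+Z ⇒ ((S))+Z+Z   [Z ::= ( S )]
((S))+Z+Z ⇒ ((S+Z))+Z+Z   [S ::= S + Z]
((S+Z))+Z+Z ⇒ ((Z+Z))+Z+Z   [S ::= Z]
((Z+Z))+Z+Z ⇒ ((8+Z))+Z+Z   [Z ::= 8]
((8+Z))+Z+Z ⇒ ((8+8))+Z+Z   [Z ::= 8]
((8+8))+Z+Z ⇒ ((8+8))+8+Z   [Z ::= 8]
((8+8))+8+Z ⇒ ((8+8))+8+8   [Z ::= 8]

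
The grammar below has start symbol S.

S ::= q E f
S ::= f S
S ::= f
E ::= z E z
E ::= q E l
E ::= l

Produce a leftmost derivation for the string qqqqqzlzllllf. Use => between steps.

S=>qEf=>qqElf=>qqqEllf=>qqqqElllf=>qqqqqEllllf=>qqqqqzEzllllf=>qqqqqzlzllllf

S => qEf   [S ::= q E f]
qEf => qqElf   [E ::= q E l]
qqElf => qqqEllf   [E ::= q E l]
qqqEllf => qqqqElllf   [E ::= q E l]
qqqqElllf => qqqqqEllllf   [E ::= q E l]
qqqqqEllllf => qqqqqzEzllllf   [E ::= z E z]
qqqqqzEzllllf => qqqqqzlzllllf   [E ::= l]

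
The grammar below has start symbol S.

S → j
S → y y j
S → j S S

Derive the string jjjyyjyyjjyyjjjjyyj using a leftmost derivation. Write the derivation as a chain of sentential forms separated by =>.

S => jSS => jjSSS => jjjSSSS => jjjyyjSSS => jjjyyjyyjSS => jjjyyjyyjjSSS => jjjyyjyyjjyyjSS => jjjyyjyyjjyyjjS => jjjyyjyyjjyyjjjSS => jjjyyjyyjjyyjjjjS => jjjyyjyyjjyyjjjjyyj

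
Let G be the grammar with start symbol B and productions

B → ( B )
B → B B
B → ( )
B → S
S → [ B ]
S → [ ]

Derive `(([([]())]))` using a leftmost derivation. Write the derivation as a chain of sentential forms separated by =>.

B => (B) => ((B)) => ((S)) => (([B])) => (([(B)])) => (([(BB)])) => (([(SB)])) => (([([]B)])) => (([([]())]))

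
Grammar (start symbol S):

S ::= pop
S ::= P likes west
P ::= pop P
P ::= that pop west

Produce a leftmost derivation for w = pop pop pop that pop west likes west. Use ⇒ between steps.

S ⇒ P likes west ⇒ pop P likes west ⇒ pop pop P likes west ⇒ pop pop pop P likes west ⇒ pop pop pop that pop west likes west

S ⇒ P likes west   [S ::= P likes west]
P likes west ⇒ pop P likes west   [P ::= pop P]
pop P likes west ⇒ pop pop P likes west   [P ::= pop P]
pop pop P likes west ⇒ pop pop pop P likes west   [P ::= pop P]
pop pop pop P likes west ⇒ pop pop pop that pop west likes west   [P ::= that pop west]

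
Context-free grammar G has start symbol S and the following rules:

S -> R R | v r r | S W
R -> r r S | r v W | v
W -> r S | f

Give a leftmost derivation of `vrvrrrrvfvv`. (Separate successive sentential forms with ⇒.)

S ⇒ RR ⇒ vR ⇒ vrvW ⇒ vrvrS ⇒ vrvrRR ⇒ vrvrrrSR ⇒ vrvrrrRRR ⇒ vrvrrrrvWRR ⇒ vrvrrrrvfRR ⇒ vrvrrrrvfvR ⇒ vrvrrrrvfvv

S ⇒ RR   [S -> R R]
RR ⇒ vR   [R -> v]
vR ⇒ vrvW   [R -> r v W]
vrvW ⇒ vrvrS   [W -> r S]
vrvrS ⇒ vrvrRR   [S -> R R]
vrvrRR ⇒ vrvrrrSR   [R -> r r S]
vrvrrrSR ⇒ vrvrrrRRR   [S -> R R]
vrvrrrRRR ⇒ vrvrrrrvWRR   [R -> r v W]
vrvrrrrvWRR ⇒ vrvrrrrvfRR   [W -> f]
vrvrrrrvfRR ⇒ vrvrrrrvfvR   [R -> v]
vrvrrrrvfvR ⇒ vrvrrrrvfvv   [R -> v]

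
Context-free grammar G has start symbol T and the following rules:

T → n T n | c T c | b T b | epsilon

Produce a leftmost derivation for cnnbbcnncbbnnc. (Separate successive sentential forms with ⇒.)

T ⇒ cTc ⇒ cnTnc ⇒ cnnTnnc ⇒ cnnbTbnnc ⇒ cnnbbTbbnnc ⇒ cnnbbcTcbbnnc ⇒ cnnbbcnTncbbnnc ⇒ cnnbbcnncbbnnc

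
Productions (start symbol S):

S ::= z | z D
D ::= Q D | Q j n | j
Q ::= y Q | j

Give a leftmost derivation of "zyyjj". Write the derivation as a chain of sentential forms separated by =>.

S => zD => zQD => zyQD => zyyQD => zyyjD => zyyjj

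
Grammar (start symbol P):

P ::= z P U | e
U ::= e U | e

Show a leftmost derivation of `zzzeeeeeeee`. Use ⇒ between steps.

P ⇒ zPU   [P ::= z P U]
zPU ⇒ zzPUU   [P ::= z P U]
zzPUU ⇒ zzzPUUU   [P ::= z P U]
zzzPUUU ⇒ zzzeUUU   [P ::= e]
zzzeUUU ⇒ zzzeeUUU   [U ::= e U]
zzzeeUUU ⇒ zzzeeeUUU   [U ::= e U]
zzzeeeUUU ⇒ zzzeeeeUU   [U ::= e]
zzzeeeeUU ⇒ zzzeeeeeUU   [U ::= e U]
zzzeeeeeUU ⇒ zzzeeeeeeU   [U ::= e]
zzzeeeeeeU ⇒ zzzeeeeeeeU   [U ::= e U]
zzzeeeeeeeU ⇒ zzzeeeeeeee   [U ::= e]

P ⇒ zPU ⇒ zzPUU ⇒ zzzPUUU ⇒ zzzeUUU ⇒ zzzeeUUU ⇒ zzzeeeUUU ⇒ zzzeeeeUU ⇒ zzzeeeeeUU ⇒ zzzeeeeeeU ⇒ zzzeeeeeeeU ⇒ zzzeeeeeeee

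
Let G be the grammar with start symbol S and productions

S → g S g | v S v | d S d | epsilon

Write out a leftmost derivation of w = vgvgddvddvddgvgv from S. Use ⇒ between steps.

S ⇒ vSv   [S → v S v]
vSv ⇒ vgSgv   [S → g S g]
vgSgv ⇒ vgvSvgv   [S → v S v]
vgvSvgv ⇒ vgvgSgvgv   [S → g S g]
vgvgSgvgv ⇒ vgvgdSdgvgv   [S → d S d]
vgvgdSdgvgv ⇒ vgvgddSddgvgv   [S → d S d]
vgvgddSddgvgv ⇒ vgvgddvSvddgvgv   [S → v S v]
vgvgddvSvddgvgv ⇒ vgvgddvdSdvddgvgv   [S → d S d]
vgvgddvdSdvddgvgv ⇒ vgvgddvddvddgvgv   [S → epsilon]

S ⇒ vSv ⇒ vgSgv ⇒ vgvSvgv ⇒ vgvgSgvgv ⇒ vgvgdSdgvgv ⇒ vgvgddSddgvgv ⇒ vgvgddvSvddgvgv ⇒ vgvgddvdSdvddgvgv ⇒ vgvgddvddvddgvgv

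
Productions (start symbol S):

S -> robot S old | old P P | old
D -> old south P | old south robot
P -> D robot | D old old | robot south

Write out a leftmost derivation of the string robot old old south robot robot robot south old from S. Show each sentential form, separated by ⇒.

S ⇒ robot S old ⇒ robot old P P old ⇒ robot old D robot P old ⇒ robot old old south robot robot P old ⇒ robot old old south robot robot robot south old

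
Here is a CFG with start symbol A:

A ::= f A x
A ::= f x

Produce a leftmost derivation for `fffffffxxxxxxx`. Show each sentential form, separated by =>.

A => fAx   [A ::= f A x]
fAx => ffAxx   [A ::= f A x]
ffAxx => fffAxxx   [A ::= f A x]
fffAxxx => ffffAxxxx   [A ::= f A x]
ffffAxxxx => fffffAxxxxx   [A ::= f A x]
fffffAxxxxx => ffffffAxxxxxx   [A ::= f A x]
ffffffAxxxxxx => fffffffxxxxxxx   [A ::= f x]

A => fAx => ffAxx => fffAxxx => ffffAxxxx => fffffAxxxxx => ffffffAxxxxxx => fffffffxxxxxxx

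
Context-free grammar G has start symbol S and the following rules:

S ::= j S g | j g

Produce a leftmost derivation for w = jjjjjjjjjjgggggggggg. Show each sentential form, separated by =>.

S => jSg => jjSgg => jjjSggg => jjjjSgggg => jjjjjSggggg => jjjjjjSgggggg => jjjjjjjSggggggg => jjjjjjjjSgggggggg => jjjjjjjjjSggggggggg => jjjjjjjjjjgggggggggg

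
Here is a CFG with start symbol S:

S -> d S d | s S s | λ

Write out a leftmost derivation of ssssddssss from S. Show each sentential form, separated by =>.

S => sSs => ssSss => sssSsss => ssssSssss => ssssdSdssss => ssssddssss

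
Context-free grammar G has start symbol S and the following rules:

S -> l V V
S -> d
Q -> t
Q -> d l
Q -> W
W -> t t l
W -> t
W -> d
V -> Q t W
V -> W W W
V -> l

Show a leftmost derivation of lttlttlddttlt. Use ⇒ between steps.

S ⇒ lVV ⇒ lWWWV ⇒ lttlWWV ⇒ lttlttlWV ⇒ lttlttldV ⇒ lttlttldWWW ⇒ lttlttlddWW ⇒ lttlttlddttlW ⇒ lttlttlddttlt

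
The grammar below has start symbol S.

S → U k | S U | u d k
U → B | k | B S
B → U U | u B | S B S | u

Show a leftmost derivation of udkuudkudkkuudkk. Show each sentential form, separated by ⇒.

S ⇒ Uk   [S → U k]
Uk ⇒ Bk   [U → B]
Bk ⇒ SBSk   [B → S B S]
SBSk ⇒ UkBSk   [S → U k]
UkBSk ⇒ BSkBSk   [U → B S]
BSkBSk ⇒ SBSSkBSk   [B → S B S]
SBSSkBSk ⇒ udkBSSkBSk   [S → u d k]
udkBSSkBSk ⇒ udkuSSkBSk   [B → u]
udkuSSkBSk ⇒ udkuudkSkBSk   [S → u d k]
udkuudkSkBSk ⇒ udkuudkudkkBSk   [S → u d k]
udkuudkudkkBSk ⇒ udkuudkudkkuSk   [B → u]
udkuudkudkkuSk ⇒ udkuudkudkkuudkk   [S → u d k]

S ⇒ Uk ⇒ Bk ⇒ SBSk ⇒ UkBSk ⇒ BSkBSk ⇒ SBSSkBSk ⇒ udkBSSkBSk ⇒ udkuSSkBSk ⇒ udkuudkSkBSk ⇒ udkuudkudkkBSk ⇒ udkuudkudkkuSk ⇒ udkuudkudkkuudkk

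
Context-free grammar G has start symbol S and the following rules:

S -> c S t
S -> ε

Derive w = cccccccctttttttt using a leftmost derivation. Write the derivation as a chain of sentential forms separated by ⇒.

S⇒cSt⇒ccStt⇒cccSttt⇒ccccStttt⇒cccccSttttt⇒ccccccStttttt⇒cccccccSttttttt⇒ccccccccStttttttt⇒cccccccctttttttt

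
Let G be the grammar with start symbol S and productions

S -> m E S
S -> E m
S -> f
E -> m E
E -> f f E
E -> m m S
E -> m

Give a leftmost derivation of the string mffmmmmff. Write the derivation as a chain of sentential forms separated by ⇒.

S ⇒ mES ⇒ mffES ⇒ mffmES ⇒ mffmmES ⇒ mffmmmmSS ⇒ mffmmmmfS ⇒ mffmmmmff

S ⇒ mES   [S -> m E S]
mES ⇒ mffES   [E -> f f E]
mffES ⇒ mffmES   [E -> m E]
mffmES ⇒ mffmmES   [E -> m E]
mffmmES ⇒ mffmmmmSS   [E -> m m S]
mffmmmmSS ⇒ mffmmmmfS   [S -> f]
mffmmmmfS ⇒ mffmmmmff   [S -> f]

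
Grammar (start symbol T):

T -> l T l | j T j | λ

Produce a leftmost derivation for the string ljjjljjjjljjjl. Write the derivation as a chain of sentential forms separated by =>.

T => lTl => ljTjl => ljjTjjl => ljjjTjjjl => ljjjlTljjjl => ljjjljTjljjjl => ljjjljjTjjljjjl => ljjjljjjjljjjl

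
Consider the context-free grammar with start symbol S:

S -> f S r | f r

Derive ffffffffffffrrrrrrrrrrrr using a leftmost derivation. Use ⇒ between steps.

S⇒fSr⇒ffSrr⇒fffSrrr⇒ffffSrrrr⇒fffffSrrrrr⇒ffffffSrrrrrr⇒fffffffSrrrrrrr⇒ffffffffSrrrrrrrr⇒fffffffffSrrrrrrrrr⇒ffffffffffSrrrrrrrrrr⇒fffffffffffSrrrrrrrrrrr⇒ffffffffffffrrrrrrrrrrrr

S ⇒ fSr   [S -> f S r]
fSr ⇒ ffSrr   [S -> f S r]
ffSrr ⇒ fffSrrr   [S -> f S r]
fffSrrr ⇒ ffffSrrrr   [S -> f S r]
ffffSrrrr ⇒ fffffSrrrrr   [S -> f S r]
fffffSrrrrr ⇒ ffffffSrrrrrr   [S -> f S r]
ffffffSrrrrrr ⇒ fffffffSrrrrrrr   [S -> f S r]
fffffffSrrrrrrr ⇒ ffffffffSrrrrrrrr   [S -> f S r]
ffffffffSrrrrrrrr ⇒ fffffffffSrrrrrrrrr   [S -> f S r]
fffffffffSrrrrrrrrr ⇒ ffffffffffSrrrrrrrrrr   [S -> f S r]
ffffffffffSrrrrrrrrrr ⇒ fffffffffffSrrrrrrrrrrr   [S -> f S r]
fffffffffffSrrrrrrrrrrr ⇒ ffffffffffffrrrrrrrrrrrr   [S -> f r]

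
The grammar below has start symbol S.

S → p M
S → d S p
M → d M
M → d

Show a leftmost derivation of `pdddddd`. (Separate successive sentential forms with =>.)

S => pM => pdM => pddM => pdddM => pddddM => pdddddM => pdddddd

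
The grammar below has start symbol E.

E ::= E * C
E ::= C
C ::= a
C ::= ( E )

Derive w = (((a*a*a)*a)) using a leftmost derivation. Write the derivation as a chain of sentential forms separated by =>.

E => C => (E) => (C) => ((E)) => ((E*C)) => ((C*C)) => (((E)*C)) => (((E*C)*C)) => (((E*C*C)*C)) => (((C*C*C)*C)) => (((a*C*C)*C)) => (((a*a*C)*C)) => (((a*a*a)*C)) => (((a*a*a)*a))

E => C   [E ::= C]
C => (E)   [C ::= ( E )]
(E) => (C)   [E ::= C]
(C) => ((E))   [C ::= ( E )]
((E)) => ((E*C))   [E ::= E * C]
((E*C)) => ((C*C))   [E ::= C]
((C*C)) => (((E)*C))   [C ::= ( E )]
(((E)*C)) => (((E*C)*C))   [E ::= E * C]
(((E*C)*C)) => (((E*C*C)*C))   [E ::= E * C]
(((E*C*C)*C)) => (((C*C*C)*C))   [E ::= C]
(((C*C*C)*C)) => (((a*C*C)*C))   [C ::= a]
(((a*C*C)*C)) => (((a*a*C)*C))   [C ::= a]
(((a*a*C)*C)) => (((a*a*a)*C))   [C ::= a]
(((a*a*a)*C)) => (((a*a*a)*a))   [C ::= a]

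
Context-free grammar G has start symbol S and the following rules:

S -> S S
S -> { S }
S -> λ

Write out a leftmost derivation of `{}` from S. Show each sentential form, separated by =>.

S => SS => SSS => SSSS => SSSSS => {S}SSSS => {}SSSS => {}SSS => {}SS => {}S => {}

S => SS   [S -> S S]
SS => SSS   [S -> S S]
SSS => SSSS   [S -> S S]
SSSS => SSSSS   [S -> S S]
SSSSS => {S}SSSS   [S -> { S }]
{S}SSSS => {}SSSS   [S -> λ]
{}SSSS => {}SSS   [S -> λ]
{}SSS => {}SS   [S -> λ]
{}SS => {}S   [S -> λ]
{}S => {}   [S -> λ]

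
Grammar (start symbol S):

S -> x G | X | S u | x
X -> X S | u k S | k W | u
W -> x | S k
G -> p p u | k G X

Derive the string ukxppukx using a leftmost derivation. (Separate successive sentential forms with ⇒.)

S ⇒ X ⇒ XS ⇒ uS ⇒ uX ⇒ uXS ⇒ ukWS ⇒ ukSkS ⇒ ukxGkS ⇒ ukxppukS ⇒ ukxppukx

S ⇒ X   [S -> X]
X ⇒ XS   [X -> X S]
XS ⇒ uS   [X -> u]
uS ⇒ uX   [S -> X]
uX ⇒ uXS   [X -> X S]
uXS ⇒ ukWS   [X -> k W]
ukWS ⇒ ukSkS   [W -> S k]
ukSkS ⇒ ukxGkS   [S -> x G]
ukxGkS ⇒ ukxppukS   [G -> p p u]
ukxppukS ⇒ ukxppukx   [S -> x]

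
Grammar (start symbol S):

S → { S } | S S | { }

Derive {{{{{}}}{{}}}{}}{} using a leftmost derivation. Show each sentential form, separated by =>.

S => SS => {S}S => {SS}S => {{S}S}S => {{SS}S}S => {{{S}S}S}S => {{{{S}}S}S}S => {{{{{}}}S}S}S => {{{{{}}}{S}}S}S => {{{{{}}}{{}}}S}S => {{{{{}}}{{}}}{}}S => {{{{{}}}{{}}}{}}{}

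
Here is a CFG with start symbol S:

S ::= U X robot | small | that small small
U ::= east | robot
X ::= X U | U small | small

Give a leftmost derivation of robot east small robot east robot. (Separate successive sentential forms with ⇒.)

S ⇒ U X robot ⇒ robot X robot ⇒ robot X U robot ⇒ robot X U U robot ⇒ robot U small U U robot ⇒ robot east small U U robot ⇒ robot east small robot U robot ⇒ robot east small robot east robot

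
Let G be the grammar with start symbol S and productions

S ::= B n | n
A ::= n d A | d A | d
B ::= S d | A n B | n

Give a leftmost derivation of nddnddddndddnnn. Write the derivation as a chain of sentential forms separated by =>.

S => Bn   [S ::= B n]
Bn => AnBn   [B ::= A n B]
AnBn => ndAnBn   [A ::= n d A]
ndAnBn => nddAnBn   [A ::= d A]
nddAnBn => nddndAnBn   [A ::= n d A]
nddndAnBn => nddnddAnBn   [A ::= d A]
nddnddAnBn => nddndddAnBn   [A ::= d A]
nddndddAnBn => nddnddddAnBn   [A ::= d A]
nddnddddAnBn => nddnddddndAnBn   [A ::= n d A]
nddnddddndAnBn => nddnddddnddAnBn   [A ::= d A]
nddnddddnddAnBn => nddnddddndddnBn   [A ::= d]
nddnddddndddnBn => nddnddddndddnnn   [B ::= n]

S => Bn => AnBn => ndAnBn => nddAnBn => nddndAnBn => nddnddAnBn => nddndddAnBn => nddnddddAnBn => nddnddddndAnBn => nddnddddnddAnBn => nddnddddndddnBn => nddnddddndddnnn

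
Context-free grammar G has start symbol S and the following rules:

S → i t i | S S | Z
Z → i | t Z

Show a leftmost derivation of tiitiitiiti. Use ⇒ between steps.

S⇒SS⇒SSS⇒SSSS⇒ZSSS⇒tZSSS⇒tiSSS⇒tiitiSS⇒tiitiitiS⇒tiitiitiiti

S ⇒ SS   [S → S S]
SS ⇒ SSS   [S → S S]
SSS ⇒ SSSS   [S → S S]
SSSS ⇒ ZSSS   [S → Z]
ZSSS ⇒ tZSSS   [Z → t Z]
tZSSS ⇒ tiSSS   [Z → i]
tiSSS ⇒ tiitiSS   [S → i t i]
tiitiSS ⇒ tiitiitiS   [S → i t i]
tiitiitiS ⇒ tiitiitiiti   [S → i t i]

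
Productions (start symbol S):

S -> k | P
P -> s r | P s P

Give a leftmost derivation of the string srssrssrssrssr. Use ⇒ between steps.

S ⇒ P   [S -> P]
P ⇒ PsP   [P -> P s P]
PsP ⇒ srsP   [P -> s r]
srsP ⇒ srsPsP   [P -> P s P]
srsPsP ⇒ srsPsPsP   [P -> P s P]
srsPsPsP ⇒ srssrsPsP   [P -> s r]
srssrsPsP ⇒ srssrssrsP   [P -> s r]
srssrssrsP ⇒ srssrssrsPsP   [P -> P s P]
srssrssrsPsP ⇒ srssrssrssrsP   [P -> s r]
srssrssrssrsP ⇒ srssrssrssrssr   [P -> s r]

S⇒P⇒PsP⇒srsP⇒srsPsP⇒srsPsPsP⇒srssrsPsP⇒srssrssrsP⇒srssrssrsPsP⇒srssrssrssrsP⇒srssrssrssrssr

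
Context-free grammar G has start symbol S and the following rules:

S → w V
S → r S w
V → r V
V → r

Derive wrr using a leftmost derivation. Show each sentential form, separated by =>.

S=>wV=>wrV=>wrr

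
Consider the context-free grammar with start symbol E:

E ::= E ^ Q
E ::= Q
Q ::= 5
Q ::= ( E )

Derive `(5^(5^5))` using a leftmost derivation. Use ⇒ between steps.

E ⇒ Q ⇒ (E) ⇒ (E^Q) ⇒ (Q^Q) ⇒ (5^Q) ⇒ (5^(E)) ⇒ (5^(E^Q)) ⇒ (5^(Q^Q)) ⇒ (5^(5^Q)) ⇒ (5^(5^5))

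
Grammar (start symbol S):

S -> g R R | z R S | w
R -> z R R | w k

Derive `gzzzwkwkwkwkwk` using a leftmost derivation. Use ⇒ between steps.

S ⇒ gRR ⇒ gzRRR ⇒ gzzRRRR ⇒ gzzzRRRRR ⇒ gzzzwkRRRR ⇒ gzzzwkwkRRR ⇒ gzzzwkwkwkRR ⇒ gzzzwkwkwkwkR ⇒ gzzzwkwkwkwkwk

S ⇒ gRR   [S -> g R R]
gRR ⇒ gzRRR   [R -> z R R]
gzRRR ⇒ gzzRRRR   [R -> z R R]
gzzRRRR ⇒ gzzzRRRRR   [R -> z R R]
gzzzRRRRR ⇒ gzzzwkRRRR   [R -> w k]
gzzzwkRRRR ⇒ gzzzwkwkRRR   [R -> w k]
gzzzwkwkRRR ⇒ gzzzwkwkwkRR   [R -> w k]
gzzzwkwkwkRR ⇒ gzzzwkwkwkwkR   [R -> w k]
gzzzwkwkwkwkR ⇒ gzzzwkwkwkwkwk   [R -> w k]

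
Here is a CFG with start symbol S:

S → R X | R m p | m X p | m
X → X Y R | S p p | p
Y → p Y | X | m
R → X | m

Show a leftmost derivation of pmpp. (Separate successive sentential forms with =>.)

S => RX => XX => pX => pSpp => pmpp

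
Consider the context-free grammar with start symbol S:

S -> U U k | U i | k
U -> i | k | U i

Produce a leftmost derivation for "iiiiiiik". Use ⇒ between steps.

S ⇒ UUk ⇒ iUk ⇒ iUik ⇒ iUiik ⇒ iUiiik ⇒ iUiiiik ⇒ iUiiiiik ⇒ iiiiiiik

S ⇒ UUk   [S -> U U k]
UUk ⇒ iUk   [U -> i]
iUk ⇒ iUik   [U -> U i]
iUik ⇒ iUiik   [U -> U i]
iUiik ⇒ iUiiik   [U -> U i]
iUiiik ⇒ iUiiiik   [U -> U i]
iUiiiik ⇒ iUiiiiik   [U -> U i]
iUiiiiik ⇒ iiiiiiik   [U -> i]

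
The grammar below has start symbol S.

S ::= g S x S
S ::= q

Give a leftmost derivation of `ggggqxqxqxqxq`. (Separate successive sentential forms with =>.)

S => gSxS => ggSxSxS => gggSxSxSxS => ggggSxSxSxSxS => ggggqxSxSxSxS => ggggqxqxSxSxS => ggggqxqxqxSxS => ggggqxqxqxqxS => ggggqxqxqxqxq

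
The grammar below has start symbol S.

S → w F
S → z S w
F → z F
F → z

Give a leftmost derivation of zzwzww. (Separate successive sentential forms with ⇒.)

S ⇒ zSw ⇒ zzSww ⇒ zzwFww ⇒ zzwzww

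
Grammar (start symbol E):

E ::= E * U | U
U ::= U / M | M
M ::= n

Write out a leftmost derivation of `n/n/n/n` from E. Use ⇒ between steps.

E ⇒ U ⇒ U/M ⇒ U/M/M ⇒ U/M/M/M ⇒ M/M/M/M ⇒ n/M/M/M ⇒ n/n/M/M ⇒ n/n/n/M ⇒ n/n/n/n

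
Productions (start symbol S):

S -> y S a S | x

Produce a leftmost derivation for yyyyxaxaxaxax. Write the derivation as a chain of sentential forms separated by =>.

S => ySaS => yySaSaS => yyySaSaSaS => yyyySaSaSaSaS => yyyyxaSaSaSaS => yyyyxaxaSaSaS => yyyyxaxaxaSaS => yyyyxaxaxaxaS => yyyyxaxaxaxax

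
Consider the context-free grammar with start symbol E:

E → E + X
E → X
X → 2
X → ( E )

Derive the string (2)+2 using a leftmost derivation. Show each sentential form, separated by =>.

E => E+X => X+X => (E)+X => (X)+X => (2)+X => (2)+2

E => E+X   [E → E + X]
E+X => X+X   [E → X]
X+X => (E)+X   [X → ( E )]
(E)+X => (X)+X   [E → X]
(X)+X => (2)+X   [X → 2]
(2)+X => (2)+2   [X → 2]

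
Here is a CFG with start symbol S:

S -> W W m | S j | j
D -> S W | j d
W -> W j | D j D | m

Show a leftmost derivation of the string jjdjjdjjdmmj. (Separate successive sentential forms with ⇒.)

S ⇒ Sj   [S -> S j]
Sj ⇒ WWmj   [S -> W W m]
WWmj ⇒ DjDWmj   [W -> D j D]
DjDWmj ⇒ SWjDWmj   [D -> S W]
SWjDWmj ⇒ jWjDWmj   [S -> j]
jWjDWmj ⇒ jDjDjDWmj   [W -> D j D]
jDjDjDWmj ⇒ jjdjDjDWmj   [D -> j d]
jjdjDjDWmj ⇒ jjdjjdjDWmj   [D -> j d]
jjdjjdjDWmj ⇒ jjdjjdjjdWmj   [D -> j d]
jjdjjdjjdWmj ⇒ jjdjjdjjdmmj   [W -> m]

S⇒Sj⇒WWmj⇒DjDWmj⇒SWjDWmj⇒jWjDWmj⇒jDjDjDWmj⇒jjdjDjDWmj⇒jjdjjdjDWmj⇒jjdjjdjjdWmj⇒jjdjjdjjdmmj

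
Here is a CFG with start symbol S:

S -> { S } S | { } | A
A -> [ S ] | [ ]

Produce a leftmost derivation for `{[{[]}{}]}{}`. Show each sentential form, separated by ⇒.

S ⇒ {S}S ⇒ {A}S ⇒ {[S]}S ⇒ {[{S}S]}S ⇒ {[{A}S]}S ⇒ {[{[]}S]}S ⇒ {[{[]}{}]}S ⇒ {[{[]}{}]}{}

S ⇒ {S}S   [S -> { S } S]
{S}S ⇒ {A}S   [S -> A]
{A}S ⇒ {[S]}S   [A -> [ S ]]
{[S]}S ⇒ {[{S}S]}S   [S -> { S } S]
{[{S}S]}S ⇒ {[{A}S]}S   [S -> A]
{[{A}S]}S ⇒ {[{[]}S]}S   [A -> [ ]]
{[{[]}S]}S ⇒ {[{[]}{}]}S   [S -> { }]
{[{[]}{}]}S ⇒ {[{[]}{}]}{}   [S -> { }]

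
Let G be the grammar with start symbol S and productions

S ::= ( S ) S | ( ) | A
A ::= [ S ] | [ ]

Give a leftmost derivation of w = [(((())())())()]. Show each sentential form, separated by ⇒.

S ⇒ A   [S ::= A]
A ⇒ [S]   [A ::= [ S ]]
[S] ⇒ [(S)S]   [S ::= ( S ) S]
[(S)S] ⇒ [((S)S)S]   [S ::= ( S ) S]
[((S)S)S] ⇒ [(((S)S)S)S]   [S ::= ( S ) S]
[(((S)S)S)S] ⇒ [(((())S)S)S]   [S ::= ( )]
[(((())S)S)S] ⇒ [(((())())S)S]   [S ::= ( )]
[(((())())S)S] ⇒ [(((())())())S]   [S ::= ( )]
[(((())())())S] ⇒ [(((())())())()]   [S ::= ( )]

S ⇒ A ⇒ [S] ⇒ [(S)S] ⇒ [((S)S)S] ⇒ [(((S)S)S)S] ⇒ [(((())S)S)S] ⇒ [(((())())S)S] ⇒ [(((())())())S] ⇒ [(((())())())()]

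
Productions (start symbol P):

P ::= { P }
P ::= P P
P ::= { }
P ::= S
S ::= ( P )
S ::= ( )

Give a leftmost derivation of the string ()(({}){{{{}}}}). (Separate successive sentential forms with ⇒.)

P ⇒ PP ⇒ SP ⇒ ()P ⇒ ()S ⇒ ()(P) ⇒ ()(PP) ⇒ ()(SP) ⇒ ()((P)P) ⇒ ()(({})P) ⇒ ()(({}){P}) ⇒ ()(({}){{P}}) ⇒ ()(({}){{{P}}}) ⇒ ()(({}){{{{}}}})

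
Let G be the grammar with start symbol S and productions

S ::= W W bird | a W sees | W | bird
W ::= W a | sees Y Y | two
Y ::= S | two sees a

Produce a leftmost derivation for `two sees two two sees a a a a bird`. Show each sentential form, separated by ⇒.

S ⇒ W W bird   [S ::= W W bird]
W W bird ⇒ two W bird   [W ::= two]
two W bird ⇒ two W a bird   [W ::= W a]
two W a bird ⇒ two W a a bird   [W ::= W a]
two W a a bird ⇒ two W a a a bird   [W ::= W a]
two W a a a bird ⇒ two sees Y Y a a a bird   [W ::= sees Y Y]
two sees Y Y a a a bird ⇒ two sees S Y a a a bird   [Y ::= S]
two sees S Y a a a bird ⇒ two sees W Y a a a bird   [S ::= W]
two sees W Y a a a bird ⇒ two sees two Y a a a bird   [W ::= two]
two sees two Y a a a bird ⇒ two sees two two sees a a a a bird   [Y ::= two sees a]

S ⇒ W W bird ⇒ two W bird ⇒ two W a bird ⇒ two W a a bird ⇒ two W a a a bird ⇒ two sees Y Y a a a bird ⇒ two sees S Y a a a bird ⇒ two sees W Y a a a bird ⇒ two sees two Y a a a bird ⇒ two sees two two sees a a a a bird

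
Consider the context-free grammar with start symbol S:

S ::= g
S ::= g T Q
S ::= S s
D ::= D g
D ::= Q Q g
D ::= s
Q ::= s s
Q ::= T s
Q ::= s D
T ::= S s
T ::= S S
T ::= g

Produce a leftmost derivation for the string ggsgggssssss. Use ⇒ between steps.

S ⇒ Ss ⇒ gTQs ⇒ gSSQs ⇒ gSsSQs ⇒ ggsSQs ⇒ ggsSsQs ⇒ ggsgTQsQs ⇒ ggsggQsQs ⇒ ggsggTssQs ⇒ ggsggSsssQs ⇒ ggsgggsssQs ⇒ ggsgggssssss

S ⇒ Ss   [S ::= S s]
Ss ⇒ gTQs   [S ::= g T Q]
gTQs ⇒ gSSQs   [T ::= S S]
gSSQs ⇒ gSsSQs   [S ::= S s]
gSsSQs ⇒ ggsSQs   [S ::= g]
ggsSQs ⇒ ggsSsQs   [S ::= S s]
ggsSsQs ⇒ ggsgTQsQs   [S ::= g T Q]
ggsgTQsQs ⇒ ggsggQsQs   [T ::= g]
ggsggQsQs ⇒ ggsggTssQs   [Q ::= T s]
ggsggTssQs ⇒ ggsggSsssQs   [T ::= S s]
ggsggSsssQs ⇒ ggsgggsssQs   [S ::= g]
ggsgggsssQs ⇒ ggsgggssssss   [Q ::= s s]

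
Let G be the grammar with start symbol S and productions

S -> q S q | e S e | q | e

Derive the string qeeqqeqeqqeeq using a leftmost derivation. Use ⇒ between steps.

S ⇒ qSq ⇒ qeSeq ⇒ qeeSeeq ⇒ qeeqSqeeq ⇒ qeeqqSqqeeq ⇒ qeeqqeSeqqeeq ⇒ qeeqqeqeqqeeq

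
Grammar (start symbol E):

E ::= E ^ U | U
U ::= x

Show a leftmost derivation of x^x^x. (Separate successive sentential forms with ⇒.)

E⇒E^U⇒E^U^U⇒U^U^U⇒x^U^U⇒x^x^U⇒x^x^x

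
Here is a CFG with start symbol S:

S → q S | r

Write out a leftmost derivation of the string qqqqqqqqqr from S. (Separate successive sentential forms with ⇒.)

S ⇒ qS   [S → q S]
qS ⇒ qqS   [S → q S]
qqS ⇒ qqqS   [S → q S]
qqqS ⇒ qqqqS   [S → q S]
qqqqS ⇒ qqqqqS   [S → q S]
qqqqqS ⇒ qqqqqqS   [S → q S]
qqqqqqS ⇒ qqqqqqqS   [S → q S]
qqqqqqqS ⇒ qqqqqqqqS   [S → q S]
qqqqqqqqS ⇒ qqqqqqqqqS   [S → q S]
qqqqqqqqqS ⇒ qqqqqqqqqr   [S → r]

S ⇒ qS ⇒ qqS ⇒ qqqS ⇒ qqqqS ⇒ qqqqqS ⇒ qqqqqqS ⇒ qqqqqqqS ⇒ qqqqqqqqS ⇒ qqqqqqqqqS ⇒ qqqqqqqqqr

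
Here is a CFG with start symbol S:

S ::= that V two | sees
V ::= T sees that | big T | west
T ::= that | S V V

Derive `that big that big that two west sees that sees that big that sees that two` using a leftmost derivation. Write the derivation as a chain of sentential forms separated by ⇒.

S ⇒ that V two   [S ::= that V two]
that V two ⇒ that big T two   [V ::= big T]
that big T two ⇒ that big S V V two   [T ::= S V V]
that big S V V two ⇒ that big that V two V V two   [S ::= that V two]
that big that V two V V two ⇒ that big that big T two V V two   [V ::= big T]
that big that big T two V V two ⇒ that big that big that two V V two   [T ::= that]
that big that big that two V V two ⇒ that big that big that two west V two   [V ::= west]
that big that big that two west V two ⇒ that big that big that two west T sees that two   [V ::= T sees that]
that big that big that two west T sees that two ⇒ that big that big that two west S V V sees that two   [T ::= S V V]
that big that big that two west S V V sees that two ⇒ that big that big that two west sees V V sees that two   [S ::= sees]
that big that big that two west sees V V sees that two ⇒ that big that big that two west sees T sees that V sees that two   [V ::= T sees that]
that big that big that two west sees T sees that V sees that two ⇒ that big that big that two west sees that sees that V sees that two   [T ::= that]
that big that big that two west sees that sees that V sees that two ⇒ that big that big that two west sees that sees that big T sees that two   [V ::= big T]
that big that big that two west sees that sees that big T sees that two ⇒ that big that big that two west sees that sees that big that sees that two   [T ::= that]

S ⇒ that V two ⇒ that big T two ⇒ that big S V V two ⇒ that big that V two V V two ⇒ that big that big T two V V two ⇒ that big that big that two V V two ⇒ that big that big that two west V two ⇒ that big that big that two west T sees that two ⇒ that big that big that two west S V V sees that two ⇒ that big that big that two west sees V V sees that two ⇒ that big that big that two west sees T sees that V sees that two ⇒ that big that big that two west sees that sees that V sees that two ⇒ that big that big that two west sees that sees that big T sees that two ⇒ that big that big that two west sees that sees that big that sees that two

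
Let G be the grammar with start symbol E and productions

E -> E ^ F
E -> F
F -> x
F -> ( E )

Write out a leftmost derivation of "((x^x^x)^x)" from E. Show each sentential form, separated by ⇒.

E⇒F⇒(E)⇒(E^F)⇒(F^F)⇒((E)^F)⇒((E^F)^F)⇒((E^F^F)^F)⇒((F^F^F)^F)⇒((x^F^F)^F)⇒((x^x^F)^F)⇒((x^x^x)^F)⇒((x^x^x)^x)

E ⇒ F   [E -> F]
F ⇒ (E)   [F -> ( E )]
(E) ⇒ (E^F)   [E -> E ^ F]
(E^F) ⇒ (F^F)   [E -> F]
(F^F) ⇒ ((E)^F)   [F -> ( E )]
((E)^F) ⇒ ((E^F)^F)   [E -> E ^ F]
((E^F)^F) ⇒ ((E^F^F)^F)   [E -> E ^ F]
((E^F^F)^F) ⇒ ((F^F^F)^F)   [E -> F]
((F^F^F)^F) ⇒ ((x^F^F)^F)   [F -> x]
((x^F^F)^F) ⇒ ((x^x^F)^F)   [F -> x]
((x^x^F)^F) ⇒ ((x^x^x)^F)   [F -> x]
((x^x^x)^F) ⇒ ((x^x^x)^x)   [F -> x]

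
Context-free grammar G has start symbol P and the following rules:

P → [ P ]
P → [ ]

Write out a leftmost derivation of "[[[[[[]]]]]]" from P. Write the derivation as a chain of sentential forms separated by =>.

P => [P] => [[P]] => [[[P]]] => [[[[P]]]] => [[[[[P]]]]] => [[[[[[]]]]]]

P => [P]   [P → [ P ]]
[P] => [[P]]   [P → [ P ]]
[[P]] => [[[P]]]   [P → [ P ]]
[[[P]]] => [[[[P]]]]   [P → [ P ]]
[[[[P]]]] => [[[[[P]]]]]   [P → [ P ]]
[[[[[P]]]]] => [[[[[[]]]]]]   [P → [ ]]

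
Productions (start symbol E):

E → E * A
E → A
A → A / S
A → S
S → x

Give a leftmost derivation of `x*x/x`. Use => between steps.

E => E*A   [E → E * A]
E*A => A*A   [E → A]
A*A => S*A   [A → S]
S*A => x*A   [S → x]
x*A => x*A/S   [A → A / S]
x*A/S => x*S/S   [A → S]
x*S/S => x*x/S   [S → x]
x*x/S => x*x/x   [S → x]

E => E*A => A*A => S*A => x*A => x*A/S => x*S/S => x*x/S => x*x/x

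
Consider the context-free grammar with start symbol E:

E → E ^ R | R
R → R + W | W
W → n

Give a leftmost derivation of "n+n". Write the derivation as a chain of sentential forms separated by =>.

E => R => R+W => W+W => n+W => n+n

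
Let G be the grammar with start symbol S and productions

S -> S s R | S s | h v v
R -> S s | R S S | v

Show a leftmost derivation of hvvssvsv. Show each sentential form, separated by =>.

S => SsR => SsRsR => SssRsR => hvvssRsR => hvvssvsR => hvvssvsv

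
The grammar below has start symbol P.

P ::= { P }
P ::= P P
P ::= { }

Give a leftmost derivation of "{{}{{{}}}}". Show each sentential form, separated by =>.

P => {P}   [P ::= { P }]
{P} => {PP}   [P ::= P P]
{PP} => {{}P}   [P ::= { }]
{{}P} => {{}{P}}   [P ::= { P }]
{{}{P}} => {{}{{P}}}   [P ::= { P }]
{{}{{P}}} => {{}{{{}}}}   [P ::= { }]

P => {P} => {PP} => {{}P} => {{}{P}} => {{}{{P}}} => {{}{{{}}}}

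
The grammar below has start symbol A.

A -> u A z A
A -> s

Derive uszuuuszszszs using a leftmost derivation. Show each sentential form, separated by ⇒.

A ⇒ uAzA ⇒ uszA ⇒ uszuAzA ⇒ uszuuAzAzA ⇒ uszuuuAzAzAzA ⇒ uszuuuszAzAzA ⇒ uszuuuszszAzA ⇒ uszuuuszszszA ⇒ uszuuuszszszs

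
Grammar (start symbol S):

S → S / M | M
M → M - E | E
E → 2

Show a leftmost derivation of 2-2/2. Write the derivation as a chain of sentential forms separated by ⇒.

S⇒S/M⇒M/M⇒M-E/M⇒E-E/M⇒2-E/M⇒2-2/M⇒2-2/E⇒2-2/2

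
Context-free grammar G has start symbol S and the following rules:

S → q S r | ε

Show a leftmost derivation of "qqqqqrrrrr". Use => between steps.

S => qSr => qqSrr => qqqSrrr => qqqqSrrrr => qqqqqSrrrrr => qqqqqrrrrr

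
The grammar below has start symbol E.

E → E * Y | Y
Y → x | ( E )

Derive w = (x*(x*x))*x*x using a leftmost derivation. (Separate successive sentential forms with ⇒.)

E ⇒ E*Y   [E → E * Y]
E*Y ⇒ E*Y*Y   [E → E * Y]
E*Y*Y ⇒ Y*Y*Y   [E → Y]
Y*Y*Y ⇒ (E)*Y*Y   [Y → ( E )]
(E)*Y*Y ⇒ (E*Y)*Y*Y   [E → E * Y]
(E*Y)*Y*Y ⇒ (Y*Y)*Y*Y   [E → Y]
(Y*Y)*Y*Y ⇒ (x*Y)*Y*Y   [Y → x]
(x*Y)*Y*Y ⇒ (x*(E))*Y*Y   [Y → ( E )]
(x*(E))*Y*Y ⇒ (x*(E*Y))*Y*Y   [E → E * Y]
(x*(E*Y))*Y*Y ⇒ (x*(Y*Y))*Y*Y   [E → Y]
(x*(Y*Y))*Y*Y ⇒ (x*(x*Y))*Y*Y   [Y → x]
(x*(x*Y))*Y*Y ⇒ (x*(x*x))*Y*Y   [Y → x]
(x*(x*x))*Y*Y ⇒ (x*(x*x))*x*Y   [Y → x]
(x*(x*x))*x*Y ⇒ (x*(x*x))*x*x   [Y → x]

E⇒E*Y⇒E*Y*Y⇒Y*Y*Y⇒(E)*Y*Y⇒(E*Y)*Y*Y⇒(Y*Y)*Y*Y⇒(x*Y)*Y*Y⇒(x*(E))*Y*Y⇒(x*(E*Y))*Y*Y⇒(x*(Y*Y))*Y*Y⇒(x*(x*Y))*Y*Y⇒(x*(x*x))*Y*Y⇒(x*(x*x))*x*Y⇒(x*(x*x))*x*x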